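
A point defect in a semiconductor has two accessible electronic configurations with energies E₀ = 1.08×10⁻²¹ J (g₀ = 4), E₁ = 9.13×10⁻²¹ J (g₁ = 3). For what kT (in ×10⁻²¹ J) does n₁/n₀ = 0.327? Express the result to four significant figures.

n₁/n₀ = (g₁/g₀) exp[−(E₁−E₀)/kT] = 0.327.
⇒ (E₁−E₀)/kT = ln((3/4)/0.327) = ln(2.29358) = 0.830114.
kT = 8.05 ×10⁻²¹ J / 0.830114 = 9.697 ×10⁻²¹ J.

9.697 ×10⁻²¹ J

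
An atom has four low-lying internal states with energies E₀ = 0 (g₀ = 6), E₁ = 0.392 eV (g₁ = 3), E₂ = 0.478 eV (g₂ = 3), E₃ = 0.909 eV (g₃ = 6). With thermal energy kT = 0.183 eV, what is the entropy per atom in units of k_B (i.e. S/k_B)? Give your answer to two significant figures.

2.1

Eᵢ/kT = 0, 2.142, 2.612, 4.967.
Z = Σ gᵢe^(−Eᵢ/kT) = 6·e^(−0) + 3·e^(−2.142) + 3·e^(−2.612) + 6·e^(−4.967) = 6.000 + 0.3523 + 0.2202 + 0.04178 = 6.614.
⟨E⟩ = Σ EᵢPᵢ = 0.04254 eV.
S/k_B = ln Z + ⟨E⟩/kT = ln(6.614) + 0.04254/0.183 = 1.889 + 0.2325 = 2.1.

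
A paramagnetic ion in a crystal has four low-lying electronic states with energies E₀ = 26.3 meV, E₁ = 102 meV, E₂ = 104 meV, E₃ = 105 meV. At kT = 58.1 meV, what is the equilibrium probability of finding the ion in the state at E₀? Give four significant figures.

Eᵢ/kT = 0.452668, 1.75559, 1.79002, 1.80723.
Z = Σ e^(−Eᵢ/kT) = e^(−0.452668) + e^(−1.75559) + e^(−1.79002) + e^(−1.80723) = 0.635929 + 0.172805 + 0.166957 + 0.164108 = 1.13980.
P₀ = e^(−E₀/kT) / Z = 0.635929/1.13980 = 0.5579.

0.5579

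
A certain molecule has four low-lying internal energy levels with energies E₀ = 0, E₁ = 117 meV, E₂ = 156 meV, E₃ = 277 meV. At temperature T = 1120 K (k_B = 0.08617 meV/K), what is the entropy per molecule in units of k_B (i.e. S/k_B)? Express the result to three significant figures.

k_BT = 0.08617 × 1120 K = 96.510 meV.
Eᵢ/kT = 0, 1.2123, 1.6164, 2.8702.
Z = Σ e^(−Eᵢ/kT) = e^(−0) + e^(−1.2123) + e^(−1.6164) + e^(−2.8702) = 1.0000 + 0.29751 + 0.19861 + 0.056688 = 1.5528.
⟨E⟩ = Σ EᵢPᵢ = 52.482 meV.
S/k_B = ln Z + ⟨E⟩/kT = ln(1.5528) + 52.482/96.510 = 0.44006 + 0.54380 = 0.984.

0.984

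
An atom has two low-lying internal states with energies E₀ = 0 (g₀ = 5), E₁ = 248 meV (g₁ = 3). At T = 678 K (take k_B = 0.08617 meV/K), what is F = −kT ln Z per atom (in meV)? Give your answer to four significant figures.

-94.53 meV

k_BT = 0.08617 × 678 K = 58.4233 meV.
Eᵢ/kT = 0, 4.24488.
Z = Σ gᵢe^(−Eᵢ/kT) = 5·e^(−0) + 3·e^(−4.24488) = 5.00000 + 0.0430124 = 5.04301.
F = −kT ln Z = −58.4233 × ln(5.04301) = −58.4233 × 1.61800 = -94.53 meV.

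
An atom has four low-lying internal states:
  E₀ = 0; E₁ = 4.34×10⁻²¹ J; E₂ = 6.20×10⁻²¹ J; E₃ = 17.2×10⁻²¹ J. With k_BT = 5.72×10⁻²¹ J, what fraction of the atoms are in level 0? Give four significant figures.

Eᵢ/kT = 0, 0.758741, 1.08392, 3.00699.
Z = Σ e^(−Eᵢ/kT) = e^(−0) + e^(−0.758741) + e^(−1.08392) + e^(−3.00699) = 1.00000 + 0.468256 + 0.338267 + 0.0494403 = 1.85596.
P₀ = e^(−E₀/kT) / Z = 1.00000/1.85596 = 0.5388.

0.5388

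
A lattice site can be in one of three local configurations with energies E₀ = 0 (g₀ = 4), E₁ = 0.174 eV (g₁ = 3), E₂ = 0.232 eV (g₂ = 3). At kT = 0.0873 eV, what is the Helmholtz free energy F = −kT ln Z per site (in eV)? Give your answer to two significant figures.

Eᵢ/kT = 0, 1.993, 2.658.
Z = Σ gᵢe^(−Eᵢ/kT) = 4·e^(−0) + 3·e^(−1.993) + 3·e^(−2.658) = 4.000 + 0.4089 + 0.2103 = 4.619.
F = −kT ln Z = −0.0873 × ln(4.619) = −0.0873 × 1.530 = -0.13 eV.

-0.13 eV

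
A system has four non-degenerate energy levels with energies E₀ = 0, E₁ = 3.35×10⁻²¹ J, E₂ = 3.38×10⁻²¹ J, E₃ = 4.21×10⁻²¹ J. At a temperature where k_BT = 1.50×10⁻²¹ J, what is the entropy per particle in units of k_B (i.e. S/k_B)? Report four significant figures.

0.7484

Eᵢ/kT = 0, 2.23333, 2.25333, 2.80667.
Z = Σ e^(−Eᵢ/kT) = e^(−0) + e^(−2.23333) + e^(−2.25333) + e^(−2.80667) = 1.00000 + 0.107171 + 0.105049 + 0.0604058 = 1.27263.
⟨E⟩ = Σ EᵢPᵢ = 0.760941 ×10⁻²¹ J.
S/k_B = ln Z + ⟨E⟩/kT = ln(1.27263) + 0.760941/1.50 = 0.241086 + 0.507294 = 0.7484.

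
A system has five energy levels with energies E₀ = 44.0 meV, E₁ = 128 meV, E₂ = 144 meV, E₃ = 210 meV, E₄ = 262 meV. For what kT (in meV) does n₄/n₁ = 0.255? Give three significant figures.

98.1 meV

n₄/n₁ = exp[−(E₄−E₁)/kT] = 0.255.
⇒ (E₄−E₁)/kT = ln(1/0.255) = ln(3.9216) = 1.3665.
kT = 134 meV / 1.3665 = 98.1 meV.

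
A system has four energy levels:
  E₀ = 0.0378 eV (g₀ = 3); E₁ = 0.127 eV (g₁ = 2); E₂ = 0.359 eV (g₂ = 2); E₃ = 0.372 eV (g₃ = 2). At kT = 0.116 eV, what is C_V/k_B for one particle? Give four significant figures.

Eᵢ/kT = 0.325862, 1.09483, 3.09483, 3.20690.
Z = Σ gᵢe^(−Eᵢ/kT) = 3·e^(−0.325862) + 2·e^(−1.09483) + 2·e^(−3.09483) + 2·e^(−3.20690) = 2.16571 + 0.669193 + 0.0905654 + 0.0809638 = 3.00643.
⟨E⟩ = 0.0763307 eV, ⟨E²⟩ = 0.0122285 eV².
C_V/k_B = (⟨E²⟩ − ⟨E⟩²)/(kT)² = (0.0122285 − 0.00582638)/0.0134560 = 0.4758.

0.4758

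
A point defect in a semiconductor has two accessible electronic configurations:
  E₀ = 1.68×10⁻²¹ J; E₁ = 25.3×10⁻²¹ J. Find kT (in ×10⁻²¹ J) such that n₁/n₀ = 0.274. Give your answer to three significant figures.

18.2 ×10⁻²¹ J

n₁/n₀ = exp[−(E₁−E₀)/kT] = 0.274.
⇒ (E₁−E₀)/kT = ln(1/0.274) = ln(3.6496) = 1.2946.
kT = 23.62 ×10⁻²¹ J / 1.2946 = 18.2 ×10⁻²¹ J.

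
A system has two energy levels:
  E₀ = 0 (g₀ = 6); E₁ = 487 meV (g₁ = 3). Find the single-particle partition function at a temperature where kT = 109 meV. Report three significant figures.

Z = 6.03

Eᵢ/kT = 0, 4.4679.
Z = Σ gᵢe^(−Eᵢ/kT) = 6·e^(−0) + 3·e^(−4.4679) = 6.0000 + 0.034414 = 6.0344.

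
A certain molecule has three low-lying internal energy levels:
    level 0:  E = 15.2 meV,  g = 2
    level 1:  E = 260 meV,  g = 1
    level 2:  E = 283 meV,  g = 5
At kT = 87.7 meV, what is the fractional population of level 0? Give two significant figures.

0.87

Eᵢ/kT = 0.1733, 2.965, 3.227.
Z = Σ gᵢe^(−Eᵢ/kT) = 2·e^(−0.1733) + 1·e^(−2.965) + 5·e^(−3.227) = 1.682 + 0.05156 + 0.1984 = 1.932.
P₀ = g₀ e^(−E₀/kT) / Z = 1.682/1.932 = 0.87.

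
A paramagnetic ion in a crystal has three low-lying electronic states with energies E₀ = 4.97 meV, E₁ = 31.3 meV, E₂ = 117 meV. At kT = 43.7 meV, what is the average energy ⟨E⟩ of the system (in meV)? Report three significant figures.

Eᵢ/kT = 0.11373, 0.71625, 2.6773.
Z = Σ e^(−Eᵢ/kT) = e^(−0.11373) + e^(−0.71625) + e^(−2.6773) = 0.89250 + 0.48858 + 0.068749 = 1.4498.
⟨E⟩ = Σ Eᵢ e^(−Eᵢ/kT) / Z = (4.97·0.89250 + 31.3·0.48858 + 117·0.068749) / 1.4498 = 19.2 meV.

19.2 meV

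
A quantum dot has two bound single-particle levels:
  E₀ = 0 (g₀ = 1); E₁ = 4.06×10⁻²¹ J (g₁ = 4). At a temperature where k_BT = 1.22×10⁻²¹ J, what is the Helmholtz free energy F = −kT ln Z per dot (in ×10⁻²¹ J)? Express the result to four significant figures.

-0.1636 ×10⁻²¹ J

Eᵢ/kT = 0, 3.32787.
Z = Σ gᵢe^(−Eᵢ/kT) = 1·e^(−0) + 4·e^(−3.32787) = 1.00000 + 0.143478 = 1.14348.
F = −kT ln Z = −1.22 × ln(1.14348) = −1.22 × 0.134076 = -0.1636 ×10⁻²¹ J.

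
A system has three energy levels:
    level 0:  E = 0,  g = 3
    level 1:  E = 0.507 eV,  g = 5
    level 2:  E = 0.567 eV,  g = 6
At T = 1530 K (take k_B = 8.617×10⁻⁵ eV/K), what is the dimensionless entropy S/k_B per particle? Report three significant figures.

1.40

k_BT = 8.617×10⁻⁵ × 1530 K = 0.13184 eV.
Eᵢ/kT = 0, 3.8456, 4.3007.
Z = Σ gᵢe^(−Eᵢ/kT) = 3·e^(−0) + 5·e^(−3.8456) + 6·e^(−4.3007) = 3.0000 + 0.10687 + 0.081354 = 3.1882.
⟨E⟩ = Σ EᵢPᵢ = 0.031463 eV.
S/k_B = ln Z + ⟨E⟩/kT = ln(3.1882) + 0.031463/0.13184 = 1.1595 + 0.23865 = 1.40.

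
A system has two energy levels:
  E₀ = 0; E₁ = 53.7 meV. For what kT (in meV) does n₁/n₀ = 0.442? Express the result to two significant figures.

66 meV

n₁/n₀ = exp[−(E₁−E₀)/kT] = 0.442.
⇒ (E₁−E₀)/kT = ln(1/0.442) = ln(2.262) = 0.8162.
kT = 53.7 meV / 0.8162 = 66 meV.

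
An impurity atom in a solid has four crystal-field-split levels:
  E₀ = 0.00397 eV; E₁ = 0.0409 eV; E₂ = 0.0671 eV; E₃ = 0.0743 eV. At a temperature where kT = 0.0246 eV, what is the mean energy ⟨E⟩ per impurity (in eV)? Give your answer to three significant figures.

Eᵢ/kT = 0.16138, 1.6626, 2.7276, 3.0203.
Z = Σ e^(−Eᵢ/kT) = e^(−0.16138) + e^(−1.6626) + e^(−2.7276) + e^(−3.0203) = 0.85097 + 0.18965 + 0.065376 + 0.048787 = 1.1548.
⟨E⟩ = Σ Eᵢ e^(−Eᵢ/kT) / Z = (0.00397·0.85097 + 0.0409·0.18965 + 0.0671·0.065376 + 0.0743·0.048787) / 1.1548 = 0.0166 eV.

0.0166 eV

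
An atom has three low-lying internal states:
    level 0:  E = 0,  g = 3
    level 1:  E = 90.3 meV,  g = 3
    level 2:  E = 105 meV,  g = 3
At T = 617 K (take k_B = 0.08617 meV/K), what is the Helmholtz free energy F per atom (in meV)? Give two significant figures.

-73 meV

k_BT = 0.08617 × 617 K = 53.17 meV.
Eᵢ/kT = 0, 1.698, 1.975.
Z = Σ gᵢe^(−Eᵢ/kT) = 3·e^(−0) + 3·e^(−1.698) + 3·e^(−1.975) = 3.000 + 0.5491 + 0.4163 = 3.965.
F = −kT ln Z = −53.17 × ln(3.965) = −53.17 × 1.378 = -73 meV.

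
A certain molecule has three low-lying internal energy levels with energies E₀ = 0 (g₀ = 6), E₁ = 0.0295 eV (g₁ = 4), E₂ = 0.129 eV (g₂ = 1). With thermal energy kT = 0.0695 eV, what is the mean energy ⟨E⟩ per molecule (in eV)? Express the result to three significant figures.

Eᵢ/kT = 0, 0.42446, 1.8561.
Z = Σ gᵢe^(−Eᵢ/kT) = 6·e^(−0) + 4·e^(−0.42446) + 1·e^(−1.8561) = 6.0000 + 2.6165 + 0.15628 = 8.7728.
⟨E⟩ = Σ Eᵢ gᵢe^(−Eᵢ/kT) / Z = (0·6.0000 + 0.0295·2.6165 + 0.129·0.15628) / 8.7728 = 0.0111 eV.

0.0111 eV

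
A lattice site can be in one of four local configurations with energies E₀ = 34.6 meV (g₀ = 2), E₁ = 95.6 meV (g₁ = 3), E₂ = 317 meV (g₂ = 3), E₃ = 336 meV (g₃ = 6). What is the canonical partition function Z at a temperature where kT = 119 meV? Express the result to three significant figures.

Z = 3.40

Eᵢ/kT = 0.29076, 0.80336, 2.6639, 2.8235.
Z = Σ gᵢe^(−Eᵢ/kT) = 2·e^(−0.29076) + 3·e^(−0.80336) + 3·e^(−2.6639) + 6·e^(−2.8235) = 1.4954 + 1.3435 + 0.20903 + 0.35639 = 3.4043.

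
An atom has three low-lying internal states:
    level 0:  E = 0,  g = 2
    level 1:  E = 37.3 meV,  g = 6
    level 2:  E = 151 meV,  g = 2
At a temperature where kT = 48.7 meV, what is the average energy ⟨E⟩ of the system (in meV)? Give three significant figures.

24.1 meV

Eᵢ/kT = 0, 0.76591, 3.1006.
Z = Σ gᵢe^(−Eᵢ/kT) = 2·e^(−0) + 6·e^(−0.76591) + 2·e^(−3.1006) = 2.0000 + 2.7895 + 0.090044 = 4.8795.
⟨E⟩ = Σ Eᵢ gᵢe^(−Eᵢ/kT) / Z = (0·2.0000 + 37.3·2.7895 + 151·0.090044) / 4.8795 = 24.1 meV.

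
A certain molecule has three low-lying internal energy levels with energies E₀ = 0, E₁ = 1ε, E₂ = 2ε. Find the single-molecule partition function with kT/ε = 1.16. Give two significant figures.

Eᵢ/kT = 0, 0.8621, 1.724.
Z = Σ e^(−Eᵢ/kT) = e^(−0) + e^(−0.8621) + e^(−1.724) = 1.000 + 0.4223 + 0.1784 = 1.601.

Z = 1.6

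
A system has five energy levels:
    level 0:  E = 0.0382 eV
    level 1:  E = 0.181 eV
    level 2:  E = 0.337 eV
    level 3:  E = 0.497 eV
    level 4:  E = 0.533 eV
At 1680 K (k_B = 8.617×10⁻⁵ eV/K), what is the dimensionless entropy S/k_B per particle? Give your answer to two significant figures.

k_BT = 8.617×10⁻⁵ × 1680 K = 0.1448 eV.
Eᵢ/kT = 0.2638, 1.250, 2.327, 3.432, 3.681.
Z = Σ e^(−Eᵢ/kT) = e^(−0.2638) + e^(−1.250) + e^(−2.327) + e^(−3.432) + e^(−3.681) = 0.7681 + 0.2865 + 0.09759 + 0.03232 + 0.02520 = 1.210.
⟨E⟩ = Σ EᵢPᵢ = 0.1187 eV.
S/k_B = ln Z + ⟨E⟩/kT = ln(1.210) + 0.1187/0.1448 = 0.1906 + 0.8198 = 1.0.

1.0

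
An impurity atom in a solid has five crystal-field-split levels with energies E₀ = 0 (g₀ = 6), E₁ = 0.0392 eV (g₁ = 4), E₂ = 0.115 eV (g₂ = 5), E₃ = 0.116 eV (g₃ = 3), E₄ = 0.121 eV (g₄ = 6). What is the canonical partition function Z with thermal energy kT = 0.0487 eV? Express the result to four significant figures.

Z = 9.037

Eᵢ/kT = 0, 0.804928, 2.36140, 2.38193, 2.48460.
Z = Σ gᵢe^(−Eᵢ/kT) = 6·e^(−0) + 4·e^(−0.804928) + 5·e^(−2.36140) + 3·e^(−2.38193) + 6·e^(−2.48460) = 6.00000 + 1.78848 + 0.471441 + 0.277116 + 0.500153 = 9.03719.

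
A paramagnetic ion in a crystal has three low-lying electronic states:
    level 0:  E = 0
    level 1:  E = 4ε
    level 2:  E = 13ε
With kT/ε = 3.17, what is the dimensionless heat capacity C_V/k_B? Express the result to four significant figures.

Eᵢ/kT = 0, 1.26183, 4.10095.
Z = Σ e^(−Eᵢ/kT) = e^(−0) + e^(−1.26183) + e^(−4.10095) = 1.00000 + 0.283135 + 0.0165569 = 1.29969.
⟨E⟩ = 1.03700 ε, ⟨E²⟩ = 5.63848 ε².
C_V/k_B = (⟨E²⟩ − ⟨E⟩²)/(kT)² = (5.63848 − 1.07537)/10.0489 = 0.4541.

0.4541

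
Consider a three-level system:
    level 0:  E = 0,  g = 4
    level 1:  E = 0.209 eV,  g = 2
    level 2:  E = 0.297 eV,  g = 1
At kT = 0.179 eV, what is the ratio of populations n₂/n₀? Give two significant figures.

n₂/n₀ = (g₂/g₀) exp[−(E₂−E₀)/kT] = (1/4) × exp(−(0.297 eV)/(0.179 eV)) = (1/4) × exp(-1.659) = 0.048.

0.048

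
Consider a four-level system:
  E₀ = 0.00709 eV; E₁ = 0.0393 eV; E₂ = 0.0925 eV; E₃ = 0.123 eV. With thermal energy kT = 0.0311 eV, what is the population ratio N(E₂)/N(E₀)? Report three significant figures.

n₂/n₀ = exp[−(E₂−E₀)/kT] = exp(−(0.08541 eV)/(0.0311 eV)) = exp(-2.7463) = 0.0642.

0.0642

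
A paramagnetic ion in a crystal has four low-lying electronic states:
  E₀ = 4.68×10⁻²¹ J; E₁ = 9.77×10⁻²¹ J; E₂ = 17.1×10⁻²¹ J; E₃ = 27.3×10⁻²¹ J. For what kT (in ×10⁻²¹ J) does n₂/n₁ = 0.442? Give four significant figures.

8.978 ×10⁻²¹ J

n₂/n₁ = exp[−(E₂−E₁)/kT] = 0.442.
⇒ (E₂−E₁)/kT = ln(1/0.442) = ln(2.26244) = 0.816444.
kT = 7.33 ×10⁻²¹ J / 0.816444 = 8.978 ×10⁻²¹ J.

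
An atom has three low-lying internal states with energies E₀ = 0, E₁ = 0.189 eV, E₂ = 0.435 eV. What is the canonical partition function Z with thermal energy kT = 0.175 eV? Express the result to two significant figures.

Eᵢ/kT = 0, 1.080, 2.486.
Z = Σ e^(−Eᵢ/kT) = e^(−0) + e^(−1.080) + e^(−2.486) = 1.000 + 0.3396 + 0.08324 = 1.423.

Z = 1.4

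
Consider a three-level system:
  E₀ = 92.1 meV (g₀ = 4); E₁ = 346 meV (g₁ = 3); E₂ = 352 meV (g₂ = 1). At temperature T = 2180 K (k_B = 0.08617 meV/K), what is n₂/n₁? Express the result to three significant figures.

0.323

k_BT = 0.08617 × 2180 K = 187.85 meV.
n₂/n₁ = (g₂/g₁) exp[−(E₂−E₁)/kT] = (1/3) × exp(−(6 meV)/(187.85 meV)) = (1/3) × exp(-0.031940) = 0.323.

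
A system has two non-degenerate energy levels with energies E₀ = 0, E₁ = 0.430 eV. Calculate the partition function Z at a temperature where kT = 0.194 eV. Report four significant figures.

Z = 1.109

Eᵢ/kT = 0, 2.21649.
Z = Σ e^(−Eᵢ/kT) = e^(−0) + e^(−2.21649) = 1.00000 + 0.108991 = 1.10899.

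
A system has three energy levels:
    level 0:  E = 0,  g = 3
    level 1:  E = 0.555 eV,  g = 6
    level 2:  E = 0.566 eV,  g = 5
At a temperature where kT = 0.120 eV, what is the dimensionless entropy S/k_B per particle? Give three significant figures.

Eᵢ/kT = 0, 4.6250, 4.7167.
Z = Σ gᵢe^(−Eᵢ/kT) = 3·e^(−0) + 6·e^(−4.6250) + 5·e^(−4.7167) = 3.0000 + 0.058822 + 0.044723 = 3.1035.
⟨E⟩ = Σ EᵢPᵢ = 0.018676 eV.
S/k_B = ln Z + ⟨E⟩/kT = ln(3.1035) + 0.018676/0.120 = 1.1325 + 0.15563 = 1.29.

1.29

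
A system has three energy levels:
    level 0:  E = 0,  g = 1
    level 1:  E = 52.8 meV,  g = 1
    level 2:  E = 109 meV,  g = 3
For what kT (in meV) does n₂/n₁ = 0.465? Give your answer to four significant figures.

30.14 meV

n₂/n₁ = (g₂/g₁) exp[−(E₂−E₁)/kT] = 0.465.
⇒ (E₂−E₁)/kT = ln((3/1)/0.465) = ln(6.45161) = 1.86433.
kT = 56.2 meV / 1.86433 = 30.14 meV.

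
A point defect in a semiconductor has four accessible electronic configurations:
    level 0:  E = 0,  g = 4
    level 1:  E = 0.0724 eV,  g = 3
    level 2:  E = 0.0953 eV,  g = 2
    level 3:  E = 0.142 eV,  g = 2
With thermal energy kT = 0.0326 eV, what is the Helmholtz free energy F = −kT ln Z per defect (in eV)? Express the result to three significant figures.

Eᵢ/kT = 0, 2.2209, 2.9233, 4.3558.
Z = Σ gᵢe^(−Eᵢ/kT) = 4·e^(−0) + 3·e^(−2.2209) + 2·e^(−2.9233) + 2·e^(−4.3558) = 4.0000 + 0.32553 + 0.10751 + 0.025664 = 4.4587.
F = −kT ln Z = −0.0326 × ln(4.4587) = −0.0326 × 1.4949 = -0.0487 eV.

-0.0487 eV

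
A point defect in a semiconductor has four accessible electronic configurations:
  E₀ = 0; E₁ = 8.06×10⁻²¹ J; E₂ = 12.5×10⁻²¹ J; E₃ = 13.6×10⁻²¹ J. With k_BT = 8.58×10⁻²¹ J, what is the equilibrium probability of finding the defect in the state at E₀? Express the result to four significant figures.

Eᵢ/kT = 0, 0.939394, 1.45688, 1.58508.
Z = Σ e^(−Eᵢ/kT) = e^(−0) + e^(−0.939394) + e^(−1.45688) + e^(−1.58508) = 1.00000 + 0.390865 + 0.232962 + 0.204931 = 1.82876.
P₀ = e^(−E₀/kT) / Z = 1.00000/1.82876 = 0.5468.

0.5468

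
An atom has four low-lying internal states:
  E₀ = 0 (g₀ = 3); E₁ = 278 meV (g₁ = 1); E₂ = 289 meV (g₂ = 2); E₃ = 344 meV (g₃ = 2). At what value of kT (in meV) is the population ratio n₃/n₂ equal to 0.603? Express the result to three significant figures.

n₃/n₂ = (g₃/g₂) exp[−(E₃−E₂)/kT] = 0.603.
⇒ (E₃−E₂)/kT = ln((2/2)/0.603) = ln(1.6584) = 0.50585.
kT = 55 meV / 0.50585 = 109 meV.

109 meV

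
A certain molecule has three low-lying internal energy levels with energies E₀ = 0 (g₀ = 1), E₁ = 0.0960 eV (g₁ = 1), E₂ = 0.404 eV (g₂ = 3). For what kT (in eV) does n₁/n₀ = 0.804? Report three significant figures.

0.440 eV

n₁/n₀ = (g₁/g₀) exp[−(E₁−E₀)/kT] = 0.804.
⇒ (E₁−E₀)/kT = ln((1/1)/0.804) = ln(1.2438) = 0.21817.
kT = 0.0960 eV / 0.21817 = 0.440 eV.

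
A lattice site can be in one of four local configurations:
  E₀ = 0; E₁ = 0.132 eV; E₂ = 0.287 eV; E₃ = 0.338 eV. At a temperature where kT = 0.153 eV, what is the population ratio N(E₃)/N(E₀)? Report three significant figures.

n₃/n₀ = exp[−(E₃−E₀)/kT] = exp(−(0.338 eV)/(0.153 eV)) = exp(-2.2092) = 0.110.

0.110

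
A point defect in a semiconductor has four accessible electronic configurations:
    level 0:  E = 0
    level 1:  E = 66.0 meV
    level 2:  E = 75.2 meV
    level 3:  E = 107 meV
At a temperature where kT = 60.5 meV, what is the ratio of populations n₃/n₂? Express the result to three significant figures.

0.591

n₃/n₂ = exp[−(E₃−E₂)/kT] = exp(−(31.8 meV)/(60.5 meV)) = exp(-0.52562) = 0.591.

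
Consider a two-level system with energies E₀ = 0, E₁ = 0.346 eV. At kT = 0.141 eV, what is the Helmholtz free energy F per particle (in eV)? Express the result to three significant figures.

-0.0116 eV

Eᵢ/kT = 0, 2.4539.
Z = Σ e^(−Eᵢ/kT) = e^(−0) + e^(−2.4539) = 1.0000 + 0.085958 = 1.0860.
F = −kT ln Z = −0.141 × ln(1.0860) = −0.141 × 0.082501 = -0.0116 eV.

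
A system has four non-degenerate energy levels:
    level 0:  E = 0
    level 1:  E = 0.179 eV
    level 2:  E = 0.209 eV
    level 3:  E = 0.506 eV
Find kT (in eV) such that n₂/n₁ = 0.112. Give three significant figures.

0.0137 eV

n₂/n₁ = exp[−(E₂−E₁)/kT] = 0.112.
⇒ (E₂−E₁)/kT = ln(1/0.112) = ln(8.9286) = 2.1893.
kT = 0.030 eV / 2.1893 = 0.0137 eV.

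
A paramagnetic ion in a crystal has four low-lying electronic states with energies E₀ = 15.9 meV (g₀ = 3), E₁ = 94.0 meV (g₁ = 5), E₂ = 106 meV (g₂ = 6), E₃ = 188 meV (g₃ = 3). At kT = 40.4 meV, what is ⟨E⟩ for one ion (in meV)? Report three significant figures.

43.5 meV

Eᵢ/kT = 0.39356, 2.3267, 2.6238, 4.6535.
Z = Σ gᵢe^(−Eᵢ/kT) = 3·e^(−0.39356) + 5·e^(−2.3267) + 6·e^(−2.6238) + 3·e^(−4.6535) = 2.0240 + 0.48809 + 0.43516 + 0.028585 = 2.9758.
⟨E⟩ = Σ Eᵢ gᵢe^(−Eᵢ/kT) / Z = (15.9·2.0240 + 94.0·0.48809 + 106·0.43516 + 188·0.028585) / 2.9758 = 43.5 meV.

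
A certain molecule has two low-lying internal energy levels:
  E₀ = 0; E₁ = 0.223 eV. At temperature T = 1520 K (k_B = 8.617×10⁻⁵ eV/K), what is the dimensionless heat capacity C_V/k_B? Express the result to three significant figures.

k_BT = 8.617×10⁻⁵ × 1520 K = 0.13098 eV.
Eᵢ/kT = 0, 1.7026.
Z = Σ e^(−Eᵢ/kT) = e^(−0) + e^(−1.7026) = 1.0000 + 0.18221 = 1.1822.
⟨E⟩ = 0.034371 eV, ⟨E²⟩ = 0.0076646 eV².
C_V/k_B = (⟨E²⟩ − ⟨E⟩²)/(kT)² = (0.0076646 − 0.0011814)/0.017156 = 0.378.

0.378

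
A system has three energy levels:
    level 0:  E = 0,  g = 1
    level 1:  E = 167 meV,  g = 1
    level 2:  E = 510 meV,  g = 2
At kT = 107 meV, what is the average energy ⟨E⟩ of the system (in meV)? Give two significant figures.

Eᵢ/kT = 0, 1.561, 4.766.
Z = Σ gᵢe^(−Eᵢ/kT) = 1·e^(−0) + 1·e^(−1.561) + 2·e^(−4.766) = 1.000 + 0.2099 + 0.01703 = 1.227.
⟨E⟩ = Σ Eᵢ gᵢe^(−Eᵢ/kT) / Z = (0·1.000 + 167·0.2099 + 510·0.01703) / 1.227 = 36 meV.

36 meV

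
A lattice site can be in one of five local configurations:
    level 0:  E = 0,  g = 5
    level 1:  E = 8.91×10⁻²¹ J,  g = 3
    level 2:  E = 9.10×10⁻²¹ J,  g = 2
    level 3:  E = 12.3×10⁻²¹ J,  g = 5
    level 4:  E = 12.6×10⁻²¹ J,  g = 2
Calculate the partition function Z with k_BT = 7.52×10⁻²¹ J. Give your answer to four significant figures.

Z = 7.862

Eᵢ/kT = 0, 1.18484, 1.21011, 1.63564, 1.67553.
Z = Σ gᵢe^(−Eᵢ/kT) = 5·e^(−0) + 3·e^(−1.18484) + 2·e^(−1.21011) + 5·e^(−1.63564) + 2·e^(−1.67553) = 5.00000 + 0.917385 + 0.596329 + 0.974138 + 0.374418 = 7.86227.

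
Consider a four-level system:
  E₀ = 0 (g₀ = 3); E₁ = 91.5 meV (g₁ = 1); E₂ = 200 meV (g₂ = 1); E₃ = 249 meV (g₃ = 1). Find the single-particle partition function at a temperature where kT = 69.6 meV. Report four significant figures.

Eᵢ/kT = 0, 1.31466, 2.87356, 3.57759.
Z = Σ gᵢe^(−Eᵢ/kT) = 3·e^(−0) + 1·e^(−1.31466) + 1·e^(−2.87356) + 1·e^(−3.57759) = 3.00000 + 0.268566 + 0.0564974 + 0.0279430 = 3.35301.

Z = 3.353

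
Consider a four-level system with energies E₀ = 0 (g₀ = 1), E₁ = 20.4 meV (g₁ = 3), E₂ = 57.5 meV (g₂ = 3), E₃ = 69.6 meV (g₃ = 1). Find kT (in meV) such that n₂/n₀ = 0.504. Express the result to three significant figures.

n₂/n₀ = (g₂/g₀) exp[−(E₂−E₀)/kT] = 0.504.
⇒ (E₂−E₀)/kT = ln((3/1)/0.504) = ln(5.9524) = 1.7838.
kT = 57.5 meV / 1.7838 = 32.2 meV.

32.2 meV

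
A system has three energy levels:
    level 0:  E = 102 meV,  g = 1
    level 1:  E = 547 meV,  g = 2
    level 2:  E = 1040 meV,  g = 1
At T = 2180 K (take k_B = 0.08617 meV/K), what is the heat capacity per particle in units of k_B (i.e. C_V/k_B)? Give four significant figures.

k_BT = 0.08617 × 2180 K = 187.851 meV.
Eᵢ/kT = 0.542984, 2.91188, 5.53630.
Z = Σ gᵢe^(−Eᵢ/kT) = 1·e^(−0.542984) + 2·e^(−2.91188) + 1·e^(−5.53630) = 0.581012 + 0.108747 + 0.00394108 = 0.693700.
⟨E⟩ = 177.089 meV, ⟨E²⟩ = 61763.9 meV².
C_V/k_B = (⟨E²⟩ − ⟨E⟩²)/(kT)² = (61763.9 − 31360.5)/35288.0 = 0.8616.

0.8616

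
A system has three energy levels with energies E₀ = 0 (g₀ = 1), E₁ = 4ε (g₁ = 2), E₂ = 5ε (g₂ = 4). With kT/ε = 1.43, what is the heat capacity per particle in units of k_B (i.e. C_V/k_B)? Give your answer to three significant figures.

Eᵢ/kT = 0, 2.7972, 3.4965.
Z = Σ gᵢe^(−Eᵢ/kT) = 1·e^(−0) + 2·e^(−2.7972) + 4·e^(−3.4965) = 1.0000 + 0.12196 + 0.12121 = 1.2432.
⟨E⟩ = 0.87990 ε, ⟨E²⟩ = 4.0071 ε².
C_V/k_B = (⟨E²⟩ − ⟨E⟩²)/(kT)² = (4.0071 − 0.77422)/2.0449 = 1.58.

1.58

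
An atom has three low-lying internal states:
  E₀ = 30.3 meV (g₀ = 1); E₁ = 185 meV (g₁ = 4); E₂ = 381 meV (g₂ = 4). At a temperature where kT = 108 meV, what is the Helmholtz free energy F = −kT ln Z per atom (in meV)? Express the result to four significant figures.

-50.37 meV

Eᵢ/kT = 0.280556, 1.71296, 3.52778.
Z = Σ gᵢe^(−Eᵢ/kT) = 1·e^(−0.280556) + 4·e^(−1.71296) + 4·e^(−3.52778) = 0.755364 + 0.721325 + 0.117480 = 1.59417.
F = −kT ln Z = −108 × ln(1.59417) = −108 × 0.466353 = -50.37 meV.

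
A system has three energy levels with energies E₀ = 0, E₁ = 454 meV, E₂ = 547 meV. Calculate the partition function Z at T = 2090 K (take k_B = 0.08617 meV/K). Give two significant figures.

Z = 1.1

k_BT = 0.08617 × 2090 K = 180.1 meV.
Eᵢ/kT = 0, 2.521, 3.037.
Z = Σ e^(−Eᵢ/kT) = e^(−0) + e^(−2.521) + e^(−3.037) = 1.000 + 0.08038 + 0.04798 = 1.128.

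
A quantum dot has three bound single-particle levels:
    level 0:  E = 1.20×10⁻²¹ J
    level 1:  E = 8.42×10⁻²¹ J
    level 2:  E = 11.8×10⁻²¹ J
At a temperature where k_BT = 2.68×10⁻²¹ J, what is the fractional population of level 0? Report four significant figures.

Eᵢ/kT = 0.447761, 3.14179, 4.40299.
Z = Σ e^(−Eᵢ/kT) = e^(−0.447761) + e^(−3.14179) + e^(−4.40299) = 0.639057 + 0.0432054 + 0.0122407 = 0.694503.
P₀ = e^(−E₀/kT) / Z = 0.639057/0.694503 = 0.9202.

0.9202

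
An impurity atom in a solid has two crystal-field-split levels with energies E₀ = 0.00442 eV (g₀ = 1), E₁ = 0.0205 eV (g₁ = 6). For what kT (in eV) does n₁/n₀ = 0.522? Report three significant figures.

0.00659 eV

n₁/n₀ = (g₁/g₀) exp[−(E₁−E₀)/kT] = 0.522.
⇒ (E₁−E₀)/kT = ln((6/1)/0.522) = ln(11.494) = 2.4418.
kT = 0.01608 eV / 2.4418 = 0.00659 eV.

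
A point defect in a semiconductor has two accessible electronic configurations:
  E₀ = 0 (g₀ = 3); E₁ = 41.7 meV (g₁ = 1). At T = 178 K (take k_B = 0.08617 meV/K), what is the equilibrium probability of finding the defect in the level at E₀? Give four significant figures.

0.9785

k_BT = 0.08617 × 178 K = 15.3383 meV.
Eᵢ/kT = 0, 2.71868.
Z = Σ gᵢe^(−Eᵢ/kT) = 3·e^(−0) + 1·e^(−2.71868) = 3.00000 + 0.0659618 = 3.06596.
P₀ = g₀ e^(−E₀/kT) / Z = 3.00000/3.06596 = 0.9785.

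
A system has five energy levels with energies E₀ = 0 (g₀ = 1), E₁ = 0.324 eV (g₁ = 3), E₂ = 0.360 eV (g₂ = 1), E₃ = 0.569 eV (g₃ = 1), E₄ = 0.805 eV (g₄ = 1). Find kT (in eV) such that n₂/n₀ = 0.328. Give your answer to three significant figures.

0.323 eV

n₂/n₀ = (g₂/g₀) exp[−(E₂−E₀)/kT] = 0.328.
⇒ (E₂−E₀)/kT = ln((1/1)/0.328) = ln(3.0488) = 1.1147.
kT = 0.360 eV / 1.1147 = 0.323 eV.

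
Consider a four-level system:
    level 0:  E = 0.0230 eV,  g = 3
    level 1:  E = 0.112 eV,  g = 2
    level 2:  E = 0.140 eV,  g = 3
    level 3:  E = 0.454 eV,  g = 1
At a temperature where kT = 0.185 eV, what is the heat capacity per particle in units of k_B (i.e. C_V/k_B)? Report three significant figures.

Eᵢ/kT = 0.12432, 0.60541, 0.75676, 2.4541.
Z = Σ gᵢe^(−Eᵢ/kT) = 3·e^(−0.12432) + 2·e^(−0.60541) + 3·e^(−0.75676) + 1·e^(−2.4541) = 2.6493 + 1.0917 + 1.4076 + 0.085941 = 5.2345.
⟨E⟩ = 0.080100 eV, ⟨E²⟩ = 0.011539 eV².
C_V/k_B = (⟨E²⟩ − ⟨E⟩²)/(kT)² = (0.011539 − 0.0064160)/0.034225 = 0.150.

0.150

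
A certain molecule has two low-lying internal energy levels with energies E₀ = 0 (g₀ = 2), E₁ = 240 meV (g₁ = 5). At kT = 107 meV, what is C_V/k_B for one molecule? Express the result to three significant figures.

0.834

Eᵢ/kT = 0, 2.2430.
Z = Σ gᵢe^(−Eᵢ/kT) = 2·e^(−0) + 5·e^(−2.2430) = 2.0000 + 0.53070 = 2.5307.
⟨E⟩ = 50.329 meV, ⟨E²⟩ = 12079 meV².
C_V/k_B = (⟨E²⟩ − ⟨E⟩²)/(kT)² = (12079 − 2533.0)/11449 = 0.834.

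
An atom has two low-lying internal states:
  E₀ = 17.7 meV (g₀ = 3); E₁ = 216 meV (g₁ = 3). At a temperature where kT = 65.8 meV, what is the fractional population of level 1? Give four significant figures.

0.04681

Eᵢ/kT = 0.268997, 3.28267.
Z = Σ gᵢe^(−Eᵢ/kT) = 3·e^(−0.268997) + 3·e^(−3.28267) = 2.29244 + 0.112584 = 2.40502.
P₁ = g₁ e^(−E₁/kT) / Z = 0.112584/2.40502 = 0.04681.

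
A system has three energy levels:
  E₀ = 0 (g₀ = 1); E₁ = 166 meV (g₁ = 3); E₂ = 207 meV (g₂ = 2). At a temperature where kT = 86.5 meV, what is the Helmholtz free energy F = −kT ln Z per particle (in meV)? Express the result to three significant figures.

-41.9 meV

Eᵢ/kT = 0, 1.9191, 2.3931.
Z = Σ gᵢe^(−Eᵢ/kT) = 1·e^(−0) + 3·e^(−1.9191) + 2·e^(−2.3931) = 1.0000 + 0.44022 + 0.18269 = 1.6229.
F = −kT ln Z = −86.5 × ln(1.6229) = −86.5 × 0.48421 = -41.9 meV.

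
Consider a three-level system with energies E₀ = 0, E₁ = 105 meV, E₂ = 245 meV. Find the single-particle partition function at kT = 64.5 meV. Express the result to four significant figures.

Eᵢ/kT = 0, 1.62791, 3.79845.
Z = Σ e^(−Eᵢ/kT) = e^(−0) + e^(−1.62791) + e^(−3.79845) = 1.00000 + 0.196339 + 0.0224055 = 1.21874.

Z = 1.219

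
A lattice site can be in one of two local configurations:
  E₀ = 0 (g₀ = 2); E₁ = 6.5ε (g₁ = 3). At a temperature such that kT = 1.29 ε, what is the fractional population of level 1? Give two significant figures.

Eᵢ/kT = 0, 5.039.
Z = Σ gᵢe^(−Eᵢ/kT) = 2·e^(−0) + 3·e^(−5.039) = 2.000 + 0.01944 = 2.019.
P₁ = g₁ e^(−E₁/kT) / Z = 0.01944/2.019 = 0.0096.

0.0096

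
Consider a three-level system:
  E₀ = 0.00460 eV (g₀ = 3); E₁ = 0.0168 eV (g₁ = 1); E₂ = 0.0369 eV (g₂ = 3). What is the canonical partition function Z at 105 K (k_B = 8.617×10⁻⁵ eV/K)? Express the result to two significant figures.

k_BT = 8.617×10⁻⁵ × 105 K = 0.009048 eV.
Eᵢ/kT = 0.5084, 1.857, 4.078.
Z = Σ gᵢe^(−Eᵢ/kT) = 3·e^(−0.5084) + 1·e^(−1.857) + 3·e^(−4.078) = 1.804 + 0.1561 + 0.05082 = 2.011.

Z = 2.0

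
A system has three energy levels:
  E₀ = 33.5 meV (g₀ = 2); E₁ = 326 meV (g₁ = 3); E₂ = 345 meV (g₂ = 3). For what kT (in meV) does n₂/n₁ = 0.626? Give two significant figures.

41 meV

n₂/n₁ = (g₂/g₁) exp[−(E₂−E₁)/kT] = 0.626.
⇒ (E₂−E₁)/kT = ln((3/3)/0.626) = ln(1.597) = 0.4681.
kT = 19 meV / 0.4681 = 41 meV.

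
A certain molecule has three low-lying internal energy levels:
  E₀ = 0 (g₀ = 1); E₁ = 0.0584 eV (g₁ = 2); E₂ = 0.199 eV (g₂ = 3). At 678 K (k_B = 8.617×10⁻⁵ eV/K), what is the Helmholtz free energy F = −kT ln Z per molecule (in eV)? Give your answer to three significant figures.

-0.0355 eV

k_BT = 8.617×10⁻⁵ × 678 K = 0.058423 eV.
Eᵢ/kT = 0, 0.99961, 3.4062.
Z = Σ gᵢe^(−Eᵢ/kT) = 1·e^(−0) + 2·e^(−0.99961) + 3·e^(−3.4062) = 1.0000 + 0.73605 + 0.099501 = 1.8356.
F = −kT ln Z = −0.058423 × ln(1.8356) = −0.058423 × 0.60737 = -0.0355 eV.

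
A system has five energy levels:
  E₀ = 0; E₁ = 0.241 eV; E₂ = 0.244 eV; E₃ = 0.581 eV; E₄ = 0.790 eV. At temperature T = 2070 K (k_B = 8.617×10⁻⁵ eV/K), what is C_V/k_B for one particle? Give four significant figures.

0.7036

k_BT = 8.617×10⁻⁵ × 2070 K = 0.178372 eV.
Eᵢ/kT = 0, 1.35111, 1.36793, 3.25724, 4.42895.
Z = Σ e^(−Eᵢ/kT) = e^(−0) + e^(−1.35111) + e^(−1.36793) + e^(−3.25724) + e^(−4.42895) = 1.00000 + 0.258953 + 0.254634 + 0.0384945 + 0.0119270 = 1.56401.
⟨E⟩ = 0.0999520 eV, ⟨E²⟩ = 0.0323770 eV².
C_V/k_B = (⟨E²⟩ − ⟨E⟩²)/(kT)² = (0.0323770 − 0.00999040)/0.0318166 = 0.7036.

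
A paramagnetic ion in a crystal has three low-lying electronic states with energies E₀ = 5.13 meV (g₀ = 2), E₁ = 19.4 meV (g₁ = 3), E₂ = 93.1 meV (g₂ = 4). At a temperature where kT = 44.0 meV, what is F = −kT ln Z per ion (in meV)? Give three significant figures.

-63.1 meV

Eᵢ/kT = 0.11659, 0.44091, 2.1159.
Z = Σ gᵢe^(−Eᵢ/kT) = 2·e^(−0.11659) + 3·e^(−0.44091) + 4·e^(−2.1159) = 1.7799 + 1.9304 + 0.48210 = 4.1924.
F = −kT ln Z = −44.0 × ln(4.1924) = −44.0 × 1.4333 = -63.1 meV.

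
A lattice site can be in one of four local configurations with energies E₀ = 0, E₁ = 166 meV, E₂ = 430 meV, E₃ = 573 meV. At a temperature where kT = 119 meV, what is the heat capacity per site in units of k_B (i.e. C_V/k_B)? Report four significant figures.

0.6555

Eᵢ/kT = 0, 1.39496, 3.61345, 4.81513.
Z = Σ e^(−Eᵢ/kT) = e^(−0) + e^(−1.39496) + e^(−3.61345) + e^(−4.81513) = 1.00000 + 0.247843 + 0.0269587 + 0.00810617 = 1.28291.
⟨E⟩ = 44.7257 meV, ⟨E²⟩ = 11283.5 meV².
C_V/k_B = (⟨E²⟩ − ⟨E⟩²)/(kT)² = (11283.5 − 2000.39)/14161.0 = 0.6555.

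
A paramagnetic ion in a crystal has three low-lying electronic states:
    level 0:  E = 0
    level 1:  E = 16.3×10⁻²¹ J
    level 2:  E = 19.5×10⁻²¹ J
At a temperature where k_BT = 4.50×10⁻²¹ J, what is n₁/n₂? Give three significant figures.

n₁/n₂ = exp[−(E₁−E₂)/kT] = exp(−(-3.2 ×10⁻²¹ J)/(4.50 ×10⁻²¹ J)) = exp(0.71111) = 2.04.

2.04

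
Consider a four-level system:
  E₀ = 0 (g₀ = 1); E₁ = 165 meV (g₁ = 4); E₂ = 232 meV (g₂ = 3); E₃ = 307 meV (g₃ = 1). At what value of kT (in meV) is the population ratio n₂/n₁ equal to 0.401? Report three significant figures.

n₂/n₁ = (g₂/g₁) exp[−(E₂−E₁)/kT] = 0.401.
⇒ (E₂−E₁)/kT = ln((3/4)/0.401) = ln(1.8703) = 0.62610.
kT = 67 meV / 0.62610 = 107 meV.

107 meV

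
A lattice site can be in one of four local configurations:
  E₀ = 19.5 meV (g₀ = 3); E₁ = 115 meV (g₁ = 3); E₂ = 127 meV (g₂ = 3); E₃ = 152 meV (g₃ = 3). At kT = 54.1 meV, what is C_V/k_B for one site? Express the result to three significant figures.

0.824

Eᵢ/kT = 0.36044, 2.1257, 2.3475, 2.8096.
Z = Σ gᵢe^(−Eᵢ/kT) = 3·e^(−0.36044) + 3·e^(−2.1257) + 3·e^(−2.3475) + 3·e^(−2.8096) = 2.0921 + 0.35805 + 0.28682 + 0.18069 = 2.9177.
⟨E⟩ = 49.992 meV, ⟨E²⟩ = 4911.9 meV².
C_V/k_B = (⟨E²⟩ − ⟨E⟩²)/(kT)² = (4911.9 − 2499.2)/2926.8 = 0.824.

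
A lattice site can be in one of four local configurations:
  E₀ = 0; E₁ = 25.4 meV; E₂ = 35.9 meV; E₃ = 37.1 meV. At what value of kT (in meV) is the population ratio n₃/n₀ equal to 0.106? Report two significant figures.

17 meV

n₃/n₀ = exp[−(E₃−E₀)/kT] = 0.106.
⇒ (E₃−E₀)/kT = ln(1/0.106) = ln(9.434) = 2.244.
kT = 37.1 meV / 2.244 = 17 meV.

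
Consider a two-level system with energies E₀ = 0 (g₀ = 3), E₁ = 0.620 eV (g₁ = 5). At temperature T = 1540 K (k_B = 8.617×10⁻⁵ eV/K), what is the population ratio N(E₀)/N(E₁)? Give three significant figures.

k_BT = 8.617×10⁻⁵ × 1540 K = 0.13270 eV.
n₀/n₁ = (g₀/g₁) exp[−(E₀−E₁)/kT] = (3/5) × exp(−(-0.620 eV)/(0.13270 eV)) = (3/5) × exp(4.6722) = 64.2.

64.2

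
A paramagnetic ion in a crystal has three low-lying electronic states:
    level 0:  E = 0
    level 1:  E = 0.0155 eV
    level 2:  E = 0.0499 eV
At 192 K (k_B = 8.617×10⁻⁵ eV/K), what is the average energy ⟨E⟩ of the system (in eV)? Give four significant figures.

k_BT = 8.617×10⁻⁵ × 192 K = 0.0165446 eV.
Eᵢ/kT = 0, 0.936862, 3.01609.
Z = Σ e^(−Eᵢ/kT) = e^(−0) + e^(−0.936862) + e^(−3.01609) = 1.00000 + 0.391856 + 0.0489924 = 1.44085.
⟨E⟩ = Σ Eᵢ e^(−Eᵢ/kT) / Z = (0·1.00000 + 0.0155·0.391856 + 0.0499·0.0489924) / 1.44085 = 0.005912 eV.

0.005912 eV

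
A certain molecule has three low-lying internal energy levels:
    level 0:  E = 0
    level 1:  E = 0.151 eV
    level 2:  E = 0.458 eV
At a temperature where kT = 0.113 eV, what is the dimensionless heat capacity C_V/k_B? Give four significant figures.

Eᵢ/kT = 0, 1.33628, 4.05310.
Z = Σ e^(−Eᵢ/kT) = e^(−0) + e^(−1.33628) + e^(−4.05310) = 1.00000 + 0.262822 + 0.0173684 = 1.28019.
⟨E⟩ = 0.0372139 eV, ⟨E²⟩ = 0.00752691 eV².
C_V/k_B = (⟨E²⟩ − ⟨E⟩²)/(kT)² = (0.00752691 − 0.00138487)/0.0127690 = 0.4810.

0.4810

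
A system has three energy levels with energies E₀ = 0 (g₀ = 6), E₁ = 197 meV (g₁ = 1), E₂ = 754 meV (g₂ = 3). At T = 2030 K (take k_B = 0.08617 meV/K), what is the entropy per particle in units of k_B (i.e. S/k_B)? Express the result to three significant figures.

k_BT = 0.08617 × 2030 K = 174.93 meV.
Eᵢ/kT = 0, 1.1262, 4.3103.
Z = Σ gᵢe^(−Eᵢ/kT) = 6·e^(−0) + 1·e^(−1.1262) + 3·e^(−4.3103) = 6.0000 + 0.32426 + 0.040289 = 6.3645.
⟨E⟩ = Σ EᵢPᵢ = 14.810 meV.
S/k_B = ln Z + ⟨E⟩/kT = ln(6.3645) + 14.810/174.93 = 1.8507 + 0.084662 = 1.94.

1.94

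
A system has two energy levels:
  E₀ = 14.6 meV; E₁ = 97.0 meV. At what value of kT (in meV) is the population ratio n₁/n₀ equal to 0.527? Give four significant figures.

128.6 meV

n₁/n₀ = exp[−(E₁−E₀)/kT] = 0.527.
⇒ (E₁−E₀)/kT = ln(1/0.527) = ln(1.89753) = 0.640553.
kT = 82.4 meV / 0.640553 = 128.6 meV.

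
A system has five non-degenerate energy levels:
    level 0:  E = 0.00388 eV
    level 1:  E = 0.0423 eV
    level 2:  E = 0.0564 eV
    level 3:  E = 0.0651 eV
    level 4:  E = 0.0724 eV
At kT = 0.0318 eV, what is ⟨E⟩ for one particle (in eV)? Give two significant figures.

Eᵢ/kT = 0.1220, 1.330, 1.774, 2.047, 2.277.
Z = Σ e^(−Eᵢ/kT) = e^(−0.1220) + e^(−1.330) + e^(−1.774) + e^(−2.047) + e^(−2.277) = 0.8851 + 0.2645 + 0.1697 + 0.1291 + 0.1026 = 1.551.
⟨E⟩ = Σ Eᵢ e^(−Eᵢ/kT) / Z = (0.00388·0.8851 + 0.0423·0.2645 + 0.0564·0.1697 + 0.0651·0.1291 + 0.0724·0.1026) / 1.551 = 0.026 eV.

0.026 eV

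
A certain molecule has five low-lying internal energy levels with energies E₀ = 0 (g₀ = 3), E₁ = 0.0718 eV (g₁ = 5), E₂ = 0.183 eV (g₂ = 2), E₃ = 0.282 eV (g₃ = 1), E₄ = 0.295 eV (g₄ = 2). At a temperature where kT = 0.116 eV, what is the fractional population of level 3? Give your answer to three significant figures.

0.0138

Eᵢ/kT = 0, 0.61897, 1.5776, 2.4310, 2.5431.
Z = Σ gᵢe^(−Eᵢ/kT) = 3·e^(−0) + 5·e^(−0.61897) + 2·e^(−1.5776) + 1·e^(−2.4310) + 2·e^(−2.5431) = 3.0000 + 2.6925 + 0.41294 + 0.087949 + 0.15724 = 6.3506.
P₃ = g₃ e^(−E₃/kT) / Z = 0.087949/6.3506 = 0.0138.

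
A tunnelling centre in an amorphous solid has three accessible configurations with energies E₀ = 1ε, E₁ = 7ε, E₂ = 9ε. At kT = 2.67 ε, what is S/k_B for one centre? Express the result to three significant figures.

Eᵢ/kT = 0.37453, 2.6217, 3.3708.
Z = Σ e^(−Eᵢ/kT) = e^(−0.37453) + e^(−2.6217) + e^(−3.3708) = 0.68761 + 0.072679 + 0.034362 = 0.79465.
⟨E⟩ = Σ EᵢPᵢ = 1.8947 ε.
S/k_B = ln Z + ⟨E⟩/kT = ln(0.79465) + 1.8947/2.67 = -0.22985 + 0.70963 = 0.480.

0.480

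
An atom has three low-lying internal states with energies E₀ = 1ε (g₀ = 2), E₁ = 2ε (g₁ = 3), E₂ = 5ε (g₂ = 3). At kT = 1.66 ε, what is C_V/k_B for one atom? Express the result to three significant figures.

0.377

Eᵢ/kT = 0.60241, 1.2048, 3.0120.
Z = Σ gᵢe^(−Eᵢ/kT) = 2·e^(−0.60241) + 3·e^(−1.2048) + 3·e^(−3.0120) = 1.0950 + 0.89926 + 0.14758 = 2.1418.
⟨E⟩ = 1.6955 ε, ⟨E²⟩ = 3.9133 ε².
C_V/k_B = (⟨E²⟩ − ⟨E⟩²)/(kT)² = (3.9133 − 2.8747)/2.7556 = 0.377.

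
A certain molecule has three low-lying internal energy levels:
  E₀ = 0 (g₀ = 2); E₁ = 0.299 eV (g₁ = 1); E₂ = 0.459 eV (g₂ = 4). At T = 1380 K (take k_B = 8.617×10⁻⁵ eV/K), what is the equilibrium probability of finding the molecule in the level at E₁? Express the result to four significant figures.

k_BT = 8.617×10⁻⁵ × 1380 K = 0.118915 eV.
Eᵢ/kT = 0, 2.51440, 3.85990.
Z = Σ gᵢe^(−Eᵢ/kT) = 2·e^(−0) + 1·e^(−2.51440) + 4·e^(−3.85990) = 2.00000 + 0.0809114 + 0.0842804 = 2.16519.
P₁ = g₁ e^(−E₁/kT) / Z = 0.0809114/2.16519 = 0.03737.

0.03737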